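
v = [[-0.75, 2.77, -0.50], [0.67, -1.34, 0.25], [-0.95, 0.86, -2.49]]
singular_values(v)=[3.8, 2.03, 0.26]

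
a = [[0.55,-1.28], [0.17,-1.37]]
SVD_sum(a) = [[0.36, -1.33], [0.36, -1.32]] + [[0.19, 0.05], [-0.19, -0.05]]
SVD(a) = [[0.71,0.70], [0.7,-0.71]] @ diag([1.9417861295036227, 0.275983019889524]) @ [[0.26, -0.96], [0.96, 0.26]]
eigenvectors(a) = [[1.00, 0.58], [0.09, 0.81]]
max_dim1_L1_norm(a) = 1.83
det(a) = -0.54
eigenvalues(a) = [0.43, -1.25]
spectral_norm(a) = 1.94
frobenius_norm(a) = 1.96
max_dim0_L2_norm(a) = 1.87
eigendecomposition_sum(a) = [[0.46, -0.33], [0.04, -0.03]] + [[0.09, -0.95], [0.13, -1.34]]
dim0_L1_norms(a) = [0.72, 2.65]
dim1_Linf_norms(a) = [1.28, 1.37]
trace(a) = -0.82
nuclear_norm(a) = 2.22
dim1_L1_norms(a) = [1.83, 1.54]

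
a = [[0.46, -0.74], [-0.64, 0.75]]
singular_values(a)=[1.31, 0.1]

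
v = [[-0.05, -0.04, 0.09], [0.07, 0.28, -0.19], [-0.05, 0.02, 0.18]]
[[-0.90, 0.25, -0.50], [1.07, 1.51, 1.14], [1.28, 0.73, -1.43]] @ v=[[0.09,0.1,-0.22], [-0.0,0.4,0.01], [0.06,0.12,-0.28]]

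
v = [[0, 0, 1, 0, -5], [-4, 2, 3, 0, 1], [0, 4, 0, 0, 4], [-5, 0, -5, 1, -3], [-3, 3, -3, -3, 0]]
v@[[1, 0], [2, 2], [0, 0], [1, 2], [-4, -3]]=[[20, 15], [-4, 1], [-8, -4], [8, 11], [0, 0]]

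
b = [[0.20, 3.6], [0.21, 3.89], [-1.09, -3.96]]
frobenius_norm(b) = 6.71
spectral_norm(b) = 6.68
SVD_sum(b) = [[0.48, 3.56], [0.52, 3.85], [-0.55, -4.03]] + [[-0.28, 0.04], [-0.31, 0.04], [-0.54, 0.07]]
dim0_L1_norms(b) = [1.5, 11.45]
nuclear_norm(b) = 7.37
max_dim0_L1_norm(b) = 11.45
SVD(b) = [[-0.54, -0.41], [-0.58, -0.45], [0.61, -0.79]] @ diag([6.675708204706046, 0.6934118297378424]) @ [[-0.13,-0.99], [0.99,-0.13]]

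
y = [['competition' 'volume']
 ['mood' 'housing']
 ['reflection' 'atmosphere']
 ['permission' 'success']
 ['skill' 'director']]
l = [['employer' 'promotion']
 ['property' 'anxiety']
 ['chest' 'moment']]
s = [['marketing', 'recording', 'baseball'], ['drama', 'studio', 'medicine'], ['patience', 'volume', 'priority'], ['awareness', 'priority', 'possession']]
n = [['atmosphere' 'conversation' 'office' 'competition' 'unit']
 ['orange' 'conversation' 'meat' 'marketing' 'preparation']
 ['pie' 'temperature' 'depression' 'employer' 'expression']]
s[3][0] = 'awareness'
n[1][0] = 'orange'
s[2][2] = 'priority'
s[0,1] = 'recording'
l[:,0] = ['employer', 'property', 'chest']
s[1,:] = ['drama', 'studio', 'medicine']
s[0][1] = 'recording'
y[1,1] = 'housing'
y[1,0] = 'mood'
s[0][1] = 'recording'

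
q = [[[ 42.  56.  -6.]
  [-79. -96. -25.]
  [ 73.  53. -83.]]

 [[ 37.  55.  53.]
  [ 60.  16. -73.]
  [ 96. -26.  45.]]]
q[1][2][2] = 45.0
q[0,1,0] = -79.0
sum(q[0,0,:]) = 92.0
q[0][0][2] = -6.0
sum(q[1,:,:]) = 263.0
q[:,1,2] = [-25.0, -73.0]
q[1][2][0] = 96.0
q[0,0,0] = 42.0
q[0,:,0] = [42.0, -79.0, 73.0]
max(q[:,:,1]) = 56.0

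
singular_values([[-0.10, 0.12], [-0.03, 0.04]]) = [0.16, 0.0]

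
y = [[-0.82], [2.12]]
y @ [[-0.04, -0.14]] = [[0.03, 0.11],[-0.08, -0.3]]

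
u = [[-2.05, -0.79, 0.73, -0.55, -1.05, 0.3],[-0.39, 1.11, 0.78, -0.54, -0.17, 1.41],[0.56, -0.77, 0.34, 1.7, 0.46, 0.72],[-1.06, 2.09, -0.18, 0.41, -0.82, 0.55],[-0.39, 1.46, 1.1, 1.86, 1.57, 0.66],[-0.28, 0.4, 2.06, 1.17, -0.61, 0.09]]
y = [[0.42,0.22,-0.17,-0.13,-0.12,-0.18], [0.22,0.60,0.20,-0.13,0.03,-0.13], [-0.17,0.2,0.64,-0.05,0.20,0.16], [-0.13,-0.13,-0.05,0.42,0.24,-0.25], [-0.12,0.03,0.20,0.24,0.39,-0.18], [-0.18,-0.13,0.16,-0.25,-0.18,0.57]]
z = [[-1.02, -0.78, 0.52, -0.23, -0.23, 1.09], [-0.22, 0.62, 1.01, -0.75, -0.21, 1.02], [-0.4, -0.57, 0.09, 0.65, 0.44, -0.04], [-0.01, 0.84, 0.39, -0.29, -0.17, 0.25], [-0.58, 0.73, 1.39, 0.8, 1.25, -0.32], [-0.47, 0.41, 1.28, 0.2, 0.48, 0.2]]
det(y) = 0.00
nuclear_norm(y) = 3.04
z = u @ y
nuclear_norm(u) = 13.75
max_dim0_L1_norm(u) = 6.62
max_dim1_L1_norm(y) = 1.47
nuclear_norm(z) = 7.33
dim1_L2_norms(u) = [2.62, 2.07, 2.15, 2.58, 3.14, 2.5]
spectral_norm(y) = 0.94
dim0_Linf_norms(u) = [2.05, 2.09, 2.06, 1.86, 1.57, 1.41]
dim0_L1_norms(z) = [2.7, 3.95, 4.68, 2.92, 2.78, 2.92]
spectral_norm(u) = 4.03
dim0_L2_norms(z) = [1.34, 1.65, 2.24, 1.34, 1.45, 1.56]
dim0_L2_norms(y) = [0.56, 0.7, 0.74, 0.58, 0.55, 0.7]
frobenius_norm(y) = 1.57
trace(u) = 1.47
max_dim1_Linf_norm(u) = 2.09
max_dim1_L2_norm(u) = 3.14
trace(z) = 0.85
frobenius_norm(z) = 3.99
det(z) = 0.07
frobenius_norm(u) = 6.21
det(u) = 72.89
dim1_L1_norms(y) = [1.24, 1.31, 1.42, 1.22, 1.16, 1.47]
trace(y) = 3.04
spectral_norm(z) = 2.86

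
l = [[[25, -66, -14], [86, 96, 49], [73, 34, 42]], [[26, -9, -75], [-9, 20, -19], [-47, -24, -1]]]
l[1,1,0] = -9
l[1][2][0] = -47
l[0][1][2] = 49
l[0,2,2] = 42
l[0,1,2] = 49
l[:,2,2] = [42, -1]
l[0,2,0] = 73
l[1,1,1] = 20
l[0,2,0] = 73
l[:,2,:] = [[73, 34, 42], [-47, -24, -1]]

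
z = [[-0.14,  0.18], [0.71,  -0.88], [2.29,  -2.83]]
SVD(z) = [[-0.06, 0.94], [0.30, -0.30], [0.95, 0.15]] @ diag([3.8188320999992302, 0.00462515031872422]) @ [[0.63, -0.78], [0.78, 0.63]]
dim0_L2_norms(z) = [2.4, 2.97]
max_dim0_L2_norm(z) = 2.97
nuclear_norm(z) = 3.82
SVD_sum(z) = [[-0.14, 0.18], [0.71, -0.88], [2.29, -2.83]] + [[0.00, 0.0], [-0.00, -0.0], [0.0, 0.0]]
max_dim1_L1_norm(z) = 5.12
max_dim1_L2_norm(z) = 3.64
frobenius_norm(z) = 3.82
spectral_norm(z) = 3.82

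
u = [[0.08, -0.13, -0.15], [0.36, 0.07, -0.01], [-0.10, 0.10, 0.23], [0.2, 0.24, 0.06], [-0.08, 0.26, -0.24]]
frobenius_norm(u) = 0.70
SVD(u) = [[-0.05,-0.2,0.54], [-0.75,-0.34,0.06], [0.14,0.08,-0.71], [-0.62,0.14,-0.36], [-0.20,0.9,0.26]] @ diag([0.46094096144128294, 0.3726440922289395, 0.3671100796661068]) @ [[-0.85, -0.51, 0.12], [-0.51, 0.75, -0.42], [0.12, -0.42, -0.9]]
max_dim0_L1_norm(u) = 0.82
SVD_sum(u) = [[0.02, 0.01, -0.0], [0.29, 0.17, -0.04], [-0.05, -0.03, 0.01], [0.24, 0.14, -0.04], [0.08, 0.05, -0.01]] + [[0.04, -0.06, 0.03], [0.06, -0.09, 0.05], [-0.01, 0.02, -0.01], [-0.03, 0.04, -0.02], [-0.17, 0.25, -0.14]] + [[0.02, -0.08, -0.18], [0.00, -0.01, -0.02], [-0.03, 0.11, 0.23], [-0.02, 0.06, 0.12], [0.01, -0.04, -0.09]]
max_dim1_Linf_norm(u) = 0.36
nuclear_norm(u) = 1.20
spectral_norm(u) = 0.46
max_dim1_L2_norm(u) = 0.37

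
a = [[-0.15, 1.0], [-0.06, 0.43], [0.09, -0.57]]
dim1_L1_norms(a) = [1.15, 0.49, 0.66]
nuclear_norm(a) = 1.25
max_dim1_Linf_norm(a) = 1.0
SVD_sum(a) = [[-0.15, 1.00],[-0.06, 0.43],[0.09, -0.57]] + [[0.0, 0.00], [0.0, 0.00], [0.0, 0.00]]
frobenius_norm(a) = 1.24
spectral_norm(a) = 1.24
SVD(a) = [[-0.81, -0.07], [-0.35, -0.74], [0.46, -0.67]] @ diag([1.2425621325078173, 0.006272707360177756]) @ [[0.15,-0.99], [-0.99,-0.15]]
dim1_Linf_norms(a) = [1.0, 0.43, 0.57]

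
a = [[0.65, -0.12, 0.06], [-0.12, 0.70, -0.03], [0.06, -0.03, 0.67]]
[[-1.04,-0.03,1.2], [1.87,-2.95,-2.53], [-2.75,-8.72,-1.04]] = a @ [[-0.8, 0.31, 1.38],  [2.36, -4.73, -3.45],  [-3.92, -13.25, -1.83]]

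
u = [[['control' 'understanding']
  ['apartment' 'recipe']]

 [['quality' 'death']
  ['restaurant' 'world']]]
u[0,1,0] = 'apartment'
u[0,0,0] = 'control'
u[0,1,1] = 'recipe'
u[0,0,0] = 'control'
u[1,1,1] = 'world'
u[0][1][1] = 'recipe'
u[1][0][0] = 'quality'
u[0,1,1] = 'recipe'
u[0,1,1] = 'recipe'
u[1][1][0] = 'restaurant'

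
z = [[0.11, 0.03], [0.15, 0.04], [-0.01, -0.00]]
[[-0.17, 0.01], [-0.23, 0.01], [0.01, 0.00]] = z@[[-1.05, -0.02], [-1.73, 0.29]]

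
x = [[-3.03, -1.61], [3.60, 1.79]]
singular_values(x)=[5.29, 0.07]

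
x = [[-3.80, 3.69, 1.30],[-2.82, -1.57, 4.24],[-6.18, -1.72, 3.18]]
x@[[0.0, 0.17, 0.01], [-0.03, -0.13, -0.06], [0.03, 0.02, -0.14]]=[[-0.07,-1.10,-0.44], [0.17,-0.19,-0.53], [0.15,-0.76,-0.4]]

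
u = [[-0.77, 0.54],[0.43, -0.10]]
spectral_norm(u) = 1.03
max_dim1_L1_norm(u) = 1.31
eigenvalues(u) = [-1.02, 0.15]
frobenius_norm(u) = 1.04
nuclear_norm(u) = 1.18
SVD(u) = [[-0.91, 0.41], [0.41, 0.91]] @ diag([1.0279121205233417, 0.1509856697875913]) @ [[0.85,  -0.52], [0.52,  0.85]]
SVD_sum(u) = [[-0.80,0.49], [0.36,-0.22]] + [[0.03, 0.05], [0.07, 0.12]]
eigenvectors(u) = [[-0.91, -0.51], [0.42, -0.86]]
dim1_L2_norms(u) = [0.94, 0.44]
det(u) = -0.16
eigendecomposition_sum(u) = [[-0.8, 0.47], [0.37, -0.22]] + [[0.03, 0.07],[0.06, 0.12]]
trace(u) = -0.87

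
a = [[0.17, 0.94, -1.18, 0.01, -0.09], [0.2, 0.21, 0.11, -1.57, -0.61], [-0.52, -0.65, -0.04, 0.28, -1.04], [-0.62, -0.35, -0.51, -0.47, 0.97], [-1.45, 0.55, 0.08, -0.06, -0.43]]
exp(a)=[[1.99, 1.88, -1.27, -1.16, -0.26], [1.58, 1.69, -0.14, -1.53, -1.31], [-0.46, -1.20, 0.94, 0.93, -0.24], [-1.30, -0.56, 0.19, 0.87, 0.86], [-1.32, -0.42, 0.85, 0.09, 0.42]]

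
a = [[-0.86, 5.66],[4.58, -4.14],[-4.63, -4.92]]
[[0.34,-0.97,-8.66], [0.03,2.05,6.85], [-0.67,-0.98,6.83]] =a @ [[0.07,0.34,0.13], [0.07,-0.12,-1.51]]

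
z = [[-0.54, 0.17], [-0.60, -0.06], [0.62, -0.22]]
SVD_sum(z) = [[-0.55, 0.11], [-0.57, 0.11], [0.64, -0.12]] + [[0.01, 0.06], [-0.03, -0.17], [-0.02, -0.10]]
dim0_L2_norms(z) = [1.02, 0.28]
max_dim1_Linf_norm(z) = 0.62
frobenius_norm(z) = 1.06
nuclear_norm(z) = 1.24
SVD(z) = [[-0.54,0.31], [-0.56,-0.83], [0.63,-0.47]] @ diag([1.0359664558363564, 0.2089820623447355]) @ [[0.98, -0.19], [0.19, 0.98]]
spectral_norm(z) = 1.04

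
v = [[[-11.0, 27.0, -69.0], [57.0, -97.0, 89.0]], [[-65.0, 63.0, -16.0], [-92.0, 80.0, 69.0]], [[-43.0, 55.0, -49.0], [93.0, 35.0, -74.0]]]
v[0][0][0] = -11.0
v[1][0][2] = -16.0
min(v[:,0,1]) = 27.0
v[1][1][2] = 69.0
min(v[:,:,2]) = -74.0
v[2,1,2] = -74.0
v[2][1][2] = -74.0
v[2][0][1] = 55.0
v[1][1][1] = 80.0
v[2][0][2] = -49.0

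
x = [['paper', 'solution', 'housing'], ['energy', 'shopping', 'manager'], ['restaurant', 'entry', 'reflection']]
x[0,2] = 'housing'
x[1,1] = 'shopping'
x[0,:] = ['paper', 'solution', 'housing']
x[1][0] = 'energy'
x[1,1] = 'shopping'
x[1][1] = 'shopping'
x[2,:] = ['restaurant', 'entry', 'reflection']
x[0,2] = 'housing'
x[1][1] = 'shopping'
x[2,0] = 'restaurant'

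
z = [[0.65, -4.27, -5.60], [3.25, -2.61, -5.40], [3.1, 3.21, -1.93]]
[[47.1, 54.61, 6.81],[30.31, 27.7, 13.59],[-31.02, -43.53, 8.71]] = z @ [[0.06, -2.88, 2.93], [-10.13, -11.55, -0.44], [-0.68, -1.28, -0.54]]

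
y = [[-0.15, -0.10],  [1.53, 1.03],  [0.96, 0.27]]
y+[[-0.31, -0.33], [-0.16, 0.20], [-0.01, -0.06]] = [[-0.46, -0.43],  [1.37, 1.23],  [0.95, 0.21]]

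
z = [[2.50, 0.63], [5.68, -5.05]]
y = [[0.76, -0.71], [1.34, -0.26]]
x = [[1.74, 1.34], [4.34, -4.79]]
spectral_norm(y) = 1.65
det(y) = 0.75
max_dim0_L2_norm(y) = 1.54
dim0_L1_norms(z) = [8.18, 5.68]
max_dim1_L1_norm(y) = 1.6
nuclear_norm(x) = 8.65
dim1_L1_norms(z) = [3.13, 10.73]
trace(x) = -3.05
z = x + y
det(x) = -14.15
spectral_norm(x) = 6.47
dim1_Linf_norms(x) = [1.74, 4.79]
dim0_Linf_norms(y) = [1.34, 0.71]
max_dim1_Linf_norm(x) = 4.79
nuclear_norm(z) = 9.84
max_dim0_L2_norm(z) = 6.21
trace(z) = -2.55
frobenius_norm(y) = 1.72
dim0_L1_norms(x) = [6.08, 6.13]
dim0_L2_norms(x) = [4.68, 4.97]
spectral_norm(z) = 7.75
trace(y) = 0.50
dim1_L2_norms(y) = [1.04, 1.36]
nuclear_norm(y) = 2.11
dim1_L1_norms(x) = [3.08, 9.13]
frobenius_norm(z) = 8.03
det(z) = -16.20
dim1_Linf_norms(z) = [2.5, 5.68]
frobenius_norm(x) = 6.83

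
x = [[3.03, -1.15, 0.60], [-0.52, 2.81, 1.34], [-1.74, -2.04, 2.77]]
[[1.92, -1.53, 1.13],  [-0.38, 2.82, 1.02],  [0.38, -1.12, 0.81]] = x @ [[0.5, -0.19, 0.31], [-0.19, 0.9, 0.14], [0.31, 0.14, 0.59]]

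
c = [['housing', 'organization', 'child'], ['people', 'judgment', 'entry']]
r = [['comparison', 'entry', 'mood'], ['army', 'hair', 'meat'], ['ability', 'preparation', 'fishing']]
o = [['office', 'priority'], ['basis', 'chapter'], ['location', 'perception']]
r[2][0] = 'ability'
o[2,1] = 'perception'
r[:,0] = ['comparison', 'army', 'ability']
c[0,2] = 'child'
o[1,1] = 'chapter'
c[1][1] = 'judgment'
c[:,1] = ['organization', 'judgment']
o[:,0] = ['office', 'basis', 'location']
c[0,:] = ['housing', 'organization', 'child']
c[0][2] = 'child'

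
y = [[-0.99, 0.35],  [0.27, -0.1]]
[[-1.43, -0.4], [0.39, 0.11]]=y @ [[1.16, -0.01], [-0.80, -1.17]]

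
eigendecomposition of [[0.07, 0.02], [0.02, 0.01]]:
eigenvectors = [[0.96, -0.29],[0.29, 0.96]]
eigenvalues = [0.08, 0.0]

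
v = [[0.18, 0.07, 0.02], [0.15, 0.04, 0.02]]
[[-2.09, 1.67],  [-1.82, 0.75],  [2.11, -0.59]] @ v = [[-0.13, -0.08, -0.01], [-0.22, -0.10, -0.02], [0.29, 0.12, 0.03]]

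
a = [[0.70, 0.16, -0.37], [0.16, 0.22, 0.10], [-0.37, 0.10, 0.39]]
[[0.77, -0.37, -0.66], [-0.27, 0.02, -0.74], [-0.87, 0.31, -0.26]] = a@[[0.11, -0.47, -1.38], [-0.37, 0.34, -1.65], [-2.02, 0.25, -1.54]]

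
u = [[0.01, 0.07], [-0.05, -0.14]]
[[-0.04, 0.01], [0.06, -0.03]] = u @ [[0.32,0.30], [-0.55,0.11]]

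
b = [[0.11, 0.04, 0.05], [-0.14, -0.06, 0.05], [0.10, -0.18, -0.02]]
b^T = [[0.11,-0.14,0.1], [0.04,-0.06,-0.18], [0.05,0.05,-0.02]]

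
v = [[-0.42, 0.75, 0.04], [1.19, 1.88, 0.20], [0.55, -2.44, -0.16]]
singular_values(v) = [3.19, 1.36, 0.0]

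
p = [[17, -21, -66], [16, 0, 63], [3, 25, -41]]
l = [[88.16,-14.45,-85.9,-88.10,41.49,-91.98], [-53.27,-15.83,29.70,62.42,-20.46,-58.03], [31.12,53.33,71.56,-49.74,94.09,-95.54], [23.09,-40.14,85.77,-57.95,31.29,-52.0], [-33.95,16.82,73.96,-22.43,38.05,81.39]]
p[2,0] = 3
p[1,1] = 0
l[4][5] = 81.39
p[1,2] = 63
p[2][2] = -41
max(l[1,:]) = 62.42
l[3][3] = -57.95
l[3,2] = 85.77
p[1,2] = 63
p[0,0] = 17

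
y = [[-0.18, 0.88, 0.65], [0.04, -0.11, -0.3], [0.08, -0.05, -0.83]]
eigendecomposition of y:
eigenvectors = [[0.77, -0.99, 0.99], [-0.25, -0.13, -0.06], [-0.59, -0.09, 0.12]]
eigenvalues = [-0.96, -0.01, -0.16]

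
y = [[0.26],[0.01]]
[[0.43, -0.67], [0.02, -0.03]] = y @ [[1.65, -2.59]]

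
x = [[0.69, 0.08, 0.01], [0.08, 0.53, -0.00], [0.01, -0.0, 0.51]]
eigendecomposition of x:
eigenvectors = [[0.92, 0.38, 0.06], [0.38, -0.89, -0.26], [0.04, -0.27, 0.96]]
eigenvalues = [0.72, 0.5, 0.51]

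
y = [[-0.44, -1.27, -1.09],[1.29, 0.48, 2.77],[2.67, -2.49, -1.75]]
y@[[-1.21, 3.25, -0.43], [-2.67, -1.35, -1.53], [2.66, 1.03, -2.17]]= [[1.02, -0.84, 4.50], [4.53, 6.4, -7.30], [-1.24, 10.24, 6.46]]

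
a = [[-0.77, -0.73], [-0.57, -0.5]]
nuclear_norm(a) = 1.33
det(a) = -0.03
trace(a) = -1.27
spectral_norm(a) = 1.30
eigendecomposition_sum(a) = [[-0.78,-0.72], [-0.56,-0.51]] + [[0.01, -0.01], [-0.01, 0.01]]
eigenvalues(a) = [-1.29, 0.02]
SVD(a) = [[-0.81, -0.58], [-0.58, 0.81]] @ diag([1.3038907534040516, 0.023851691500079694]) @ [[0.73, 0.68], [-0.68, 0.73]]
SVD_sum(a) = [[-0.78, -0.72], [-0.56, -0.51]] + [[0.01, -0.01], [-0.01, 0.01]]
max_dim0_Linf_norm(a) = 0.77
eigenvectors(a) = [[-0.81, 0.68], [-0.58, -0.74]]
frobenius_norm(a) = 1.30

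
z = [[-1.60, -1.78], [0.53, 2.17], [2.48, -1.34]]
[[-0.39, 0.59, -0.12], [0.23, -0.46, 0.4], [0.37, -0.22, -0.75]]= z@[[0.18, -0.18, -0.18], [0.06, -0.17, 0.23]]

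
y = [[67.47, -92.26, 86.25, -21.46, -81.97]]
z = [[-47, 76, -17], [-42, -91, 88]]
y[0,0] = 67.47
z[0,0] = -47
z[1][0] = -42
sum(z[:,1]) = -15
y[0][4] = -81.97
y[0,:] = [67.47, -92.26, 86.25, -21.46, -81.97]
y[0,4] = -81.97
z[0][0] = -47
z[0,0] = -47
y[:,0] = [67.47]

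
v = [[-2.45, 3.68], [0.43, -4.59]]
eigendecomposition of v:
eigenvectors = [[0.99, -0.8], [0.16, 0.59]]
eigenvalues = [-1.87, -5.17]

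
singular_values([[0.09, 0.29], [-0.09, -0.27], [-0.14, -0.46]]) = [0.64, 0.01]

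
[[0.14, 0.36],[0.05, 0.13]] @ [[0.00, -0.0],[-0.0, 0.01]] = [[0.0,0.00],[0.00,0.00]]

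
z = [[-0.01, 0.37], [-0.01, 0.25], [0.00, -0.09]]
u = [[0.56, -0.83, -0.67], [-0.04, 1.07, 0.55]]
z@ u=[[-0.02, 0.4, 0.21], [-0.02, 0.28, 0.14], [0.0, -0.10, -0.05]]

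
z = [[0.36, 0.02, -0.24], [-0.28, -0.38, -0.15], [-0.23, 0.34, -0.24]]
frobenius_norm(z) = 0.81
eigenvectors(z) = [[(0.89+0j),(-0.22-0.07j),-0.22+0.07j], [(-0.22+0j),0.11-0.63j,(0.11+0.63j)], [(-0.4+0j),(-0.73+0j),-0.73-0.00j]]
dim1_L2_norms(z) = [0.43, 0.5, 0.48]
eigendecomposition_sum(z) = [[0.40+0.00j, -0.04+0.00j, (-0.13+0j)], [-0.10-0.00j, (0.01+0j), (0.03+0j)], [-0.18-0.00j, (0.02+0j), (0.06+0j)]] + [[(-0.02+0.03j), 0.03+0.07j, -0.06+0.03j], [(-0.09-0.04j), (-0.2+0.11j), -0.09-0.15j], [(-0.03+0.11j), 0.16+0.20j, -0.15+0.13j]] + [[(-0.02-0.03j), (0.03-0.07j), -0.06-0.03j], [-0.09+0.04j, (-0.2-0.11j), -0.09+0.15j], [(-0.03-0.11j), (0.16-0.2j), (-0.15-0.13j)]]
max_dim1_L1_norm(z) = 0.81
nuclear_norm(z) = 1.39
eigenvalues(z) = [(0.46+0j), (-0.36+0.27j), (-0.36-0.27j)]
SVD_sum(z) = [[0.19, 0.20, -0.02], [-0.31, -0.33, 0.04], [0.08, 0.08, -0.01]] + [[0.13, -0.11, 0.05], [0.00, -0.0, 0.00], [-0.32, 0.29, -0.12]] + [[0.04, -0.07, -0.26], [0.03, -0.05, -0.19], [0.02, -0.03, -0.11]]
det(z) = 0.09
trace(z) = -0.26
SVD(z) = [[-0.52, -0.37, 0.77], [0.83, -0.0, 0.55], [-0.20, 0.93, 0.31]] @ diag([0.5451605902278864, 0.48319661863653834, 0.35821914884690154]) @ [[-0.68, -0.73, 0.09], [-0.72, 0.64, -0.28], [0.15, -0.25, -0.96]]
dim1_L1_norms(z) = [0.62, 0.81, 0.81]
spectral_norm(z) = 0.55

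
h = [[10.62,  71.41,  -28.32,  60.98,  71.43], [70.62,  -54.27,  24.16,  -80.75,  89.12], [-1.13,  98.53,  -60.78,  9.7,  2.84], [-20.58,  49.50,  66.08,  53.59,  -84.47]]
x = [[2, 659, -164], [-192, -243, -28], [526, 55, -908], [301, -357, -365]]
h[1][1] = -54.27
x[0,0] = 2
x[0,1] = 659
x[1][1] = -243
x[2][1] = 55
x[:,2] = [-164, -28, -908, -365]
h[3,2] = 66.08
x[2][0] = 526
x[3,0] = 301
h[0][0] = 10.62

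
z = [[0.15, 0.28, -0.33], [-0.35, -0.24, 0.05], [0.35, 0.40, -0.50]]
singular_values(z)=[0.92, 0.26, 0.04]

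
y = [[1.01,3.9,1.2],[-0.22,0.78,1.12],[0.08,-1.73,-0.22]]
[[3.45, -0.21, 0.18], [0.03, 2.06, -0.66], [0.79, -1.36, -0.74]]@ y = [[3.55, 12.98, 3.87], [-0.48, 2.87, 2.49], [1.04, 3.30, -0.41]]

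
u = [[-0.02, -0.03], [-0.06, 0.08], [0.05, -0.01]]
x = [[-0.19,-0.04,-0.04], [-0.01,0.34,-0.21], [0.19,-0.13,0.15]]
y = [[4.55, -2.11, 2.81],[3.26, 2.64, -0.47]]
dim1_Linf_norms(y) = [4.55, 3.26]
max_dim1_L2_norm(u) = 0.1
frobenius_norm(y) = 7.13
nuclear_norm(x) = 0.72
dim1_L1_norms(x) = [0.27, 0.56, 0.47]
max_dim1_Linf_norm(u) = 0.08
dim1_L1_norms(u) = [0.05, 0.14, 0.06]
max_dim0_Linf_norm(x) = 0.34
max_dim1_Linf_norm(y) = 4.55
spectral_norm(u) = 0.11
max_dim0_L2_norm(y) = 5.6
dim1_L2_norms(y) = [5.75, 4.22]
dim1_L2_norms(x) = [0.2, 0.4, 0.27]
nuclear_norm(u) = 0.16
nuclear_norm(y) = 9.84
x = u @ y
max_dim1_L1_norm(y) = 9.47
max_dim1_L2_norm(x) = 0.4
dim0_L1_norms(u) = [0.13, 0.12]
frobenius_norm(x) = 0.52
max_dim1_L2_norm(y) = 5.75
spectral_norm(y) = 6.04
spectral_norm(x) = 0.46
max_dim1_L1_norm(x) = 0.56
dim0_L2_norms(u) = [0.08, 0.09]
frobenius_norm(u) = 0.12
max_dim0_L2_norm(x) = 0.37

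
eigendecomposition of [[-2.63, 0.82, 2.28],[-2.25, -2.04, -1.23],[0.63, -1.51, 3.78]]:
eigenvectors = [[(-0.13+0.6j), (-0.13-0.6j), 0.27+0.00j], [(-0.77+0j), (-0.77-0j), -0.27+0.00j], [-0.14-0.09j, -0.14+0.09j, 0.92+0.00j]]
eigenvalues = [(-2.65+1.6j), (-2.65-1.6j), (4.4+0j)]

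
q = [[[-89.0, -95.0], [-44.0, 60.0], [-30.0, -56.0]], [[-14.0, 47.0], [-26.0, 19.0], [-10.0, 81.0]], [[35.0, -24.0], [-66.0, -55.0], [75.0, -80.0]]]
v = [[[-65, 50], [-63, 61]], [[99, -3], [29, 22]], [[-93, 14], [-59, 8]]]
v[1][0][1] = -3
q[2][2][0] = 75.0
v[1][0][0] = 99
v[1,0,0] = 99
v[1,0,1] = -3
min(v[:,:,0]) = -93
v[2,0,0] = -93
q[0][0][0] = -89.0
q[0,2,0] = -30.0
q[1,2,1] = 81.0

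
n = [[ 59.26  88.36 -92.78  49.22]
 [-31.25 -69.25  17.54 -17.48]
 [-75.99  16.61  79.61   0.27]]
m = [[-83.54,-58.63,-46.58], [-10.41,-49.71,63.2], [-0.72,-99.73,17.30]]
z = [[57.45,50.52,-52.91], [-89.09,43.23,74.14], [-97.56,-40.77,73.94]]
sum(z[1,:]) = 28.279999999999994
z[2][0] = -97.56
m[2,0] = -0.72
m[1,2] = 63.2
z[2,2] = 73.94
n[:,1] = [88.36, -69.25, 16.61]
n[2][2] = 79.61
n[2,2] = 79.61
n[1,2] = 17.54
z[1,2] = 74.14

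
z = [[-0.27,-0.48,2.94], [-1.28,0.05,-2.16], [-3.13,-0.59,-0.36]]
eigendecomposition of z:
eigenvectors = [[0.08+0.60j, (0.08-0.6j), (0.2+0j)], [(-0.33-0.4j), (-0.33+0.4j), (-0.97+0j)], [(-0.6+0j), (-0.6-0j), -0.14+0.00j]]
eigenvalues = [(-0.29+2.7j), (-0.29-2.7j), 0j]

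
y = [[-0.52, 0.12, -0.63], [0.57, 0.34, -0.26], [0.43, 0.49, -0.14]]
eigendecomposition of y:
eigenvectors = [[0.79+0.00j, 0.06-0.42j, (0.06+0.42j)], [-0.59+0.00j, (-0.66+0j), -0.66-0.00j], [-0.15+0.00j, (-0.52+0.36j), (-0.52-0.36j)]]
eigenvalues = [(-0.49+0j), (0.09+0.51j), (0.09-0.51j)]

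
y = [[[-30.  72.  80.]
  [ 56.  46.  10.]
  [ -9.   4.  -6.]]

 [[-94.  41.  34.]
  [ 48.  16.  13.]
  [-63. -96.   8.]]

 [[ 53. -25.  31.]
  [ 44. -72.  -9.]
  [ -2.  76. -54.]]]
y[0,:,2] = [80.0, 10.0, -6.0]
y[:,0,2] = [80.0, 34.0, 31.0]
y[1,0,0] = -94.0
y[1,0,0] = -94.0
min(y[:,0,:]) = -94.0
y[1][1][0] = 48.0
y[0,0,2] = 80.0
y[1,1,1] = 16.0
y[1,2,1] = -96.0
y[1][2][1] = -96.0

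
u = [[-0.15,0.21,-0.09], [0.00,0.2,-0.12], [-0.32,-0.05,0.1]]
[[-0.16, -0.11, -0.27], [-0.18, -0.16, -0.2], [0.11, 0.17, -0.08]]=u @ [[-0.02,-0.36,0.32],[-0.43,-0.69,-1.23],[0.80,0.22,-0.39]]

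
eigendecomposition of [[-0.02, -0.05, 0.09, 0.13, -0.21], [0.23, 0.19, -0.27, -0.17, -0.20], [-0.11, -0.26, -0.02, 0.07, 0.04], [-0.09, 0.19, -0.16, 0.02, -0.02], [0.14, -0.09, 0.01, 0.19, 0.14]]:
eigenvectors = [[0.05+0.00j, (0.66+0j), (0.66-0j), 0.06+0.05j, 0.06-0.05j], [(-0.62+0j), -0.18-0.15j, -0.18+0.15j, (0.63+0j), (0.63-0j)], [-0.77+0.00j, 0.21+0.09j, 0.21-0.09j, (-0.41+0.09j), (-0.41-0.09j)], [-0.02+0.00j, -0.04+0.49j, -0.04-0.49j, (0.47-0.34j), (0.47+0.34j)], [-0.15+0.00j, (0.12-0.46j), 0.12+0.46j, -0.08-0.29j, -0.08+0.29j]]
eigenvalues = [(-0.21+0j), (-0.02+0.27j), (-0.02-0.27j), (0.29+0.17j), (0.29-0.17j)]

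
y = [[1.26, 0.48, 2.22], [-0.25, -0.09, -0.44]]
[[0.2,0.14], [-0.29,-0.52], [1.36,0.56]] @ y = [[0.22, 0.08, 0.38], [-0.24, -0.09, -0.42], [1.57, 0.60, 2.77]]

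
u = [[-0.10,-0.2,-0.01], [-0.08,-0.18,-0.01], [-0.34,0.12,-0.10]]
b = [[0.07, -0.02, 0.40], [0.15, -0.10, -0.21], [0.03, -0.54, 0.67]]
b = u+[[0.17, 0.18, 0.41], [0.23, 0.08, -0.20], [0.37, -0.66, 0.77]]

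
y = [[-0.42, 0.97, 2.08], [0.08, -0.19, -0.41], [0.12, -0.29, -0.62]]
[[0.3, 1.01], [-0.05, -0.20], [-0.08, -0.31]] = y@[[-2.38,1.53], [1.59,0.03], [-1.08,0.78]]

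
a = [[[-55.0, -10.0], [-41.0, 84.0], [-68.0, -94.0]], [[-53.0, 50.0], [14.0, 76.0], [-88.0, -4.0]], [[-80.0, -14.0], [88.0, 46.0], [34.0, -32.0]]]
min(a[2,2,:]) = -32.0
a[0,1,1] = 84.0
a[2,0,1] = -14.0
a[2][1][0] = 88.0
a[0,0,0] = -55.0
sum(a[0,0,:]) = -65.0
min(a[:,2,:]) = -94.0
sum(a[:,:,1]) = 102.0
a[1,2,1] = -4.0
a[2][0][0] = -80.0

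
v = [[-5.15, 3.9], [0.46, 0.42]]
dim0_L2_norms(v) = [5.17, 3.92]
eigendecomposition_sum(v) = [[-5.19,3.44], [0.41,-0.27]] + [[0.04, 0.46],[0.05, 0.69]]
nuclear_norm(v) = 7.07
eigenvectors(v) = [[-1.00, -0.55], [0.08, -0.83]]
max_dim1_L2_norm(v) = 6.46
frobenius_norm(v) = 6.49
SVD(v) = [[-1.00, 0.02], [0.02, 1.0]] @ diag([6.4610696141725015, 0.6124372954162622]) @ [[0.8, -0.60], [0.60, 0.80]]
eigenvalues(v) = [-5.46, 0.73]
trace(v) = -4.73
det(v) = -3.96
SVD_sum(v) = [[-5.16, 3.89], [0.09, -0.07]] + [[0.01,0.01], [0.37,0.49]]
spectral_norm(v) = 6.46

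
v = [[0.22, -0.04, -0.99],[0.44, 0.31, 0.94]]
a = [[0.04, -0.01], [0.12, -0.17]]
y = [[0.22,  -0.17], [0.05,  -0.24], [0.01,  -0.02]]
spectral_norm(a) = 0.21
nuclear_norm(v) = 1.90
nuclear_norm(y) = 0.48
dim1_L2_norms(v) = [1.01, 1.08]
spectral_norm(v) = 1.40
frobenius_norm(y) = 0.37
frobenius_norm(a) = 0.21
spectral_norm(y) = 0.35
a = v @ y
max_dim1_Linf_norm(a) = 0.17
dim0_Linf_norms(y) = [0.22, 0.24]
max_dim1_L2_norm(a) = 0.21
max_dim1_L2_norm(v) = 1.08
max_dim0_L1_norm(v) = 1.93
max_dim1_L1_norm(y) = 0.39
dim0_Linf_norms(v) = [0.44, 0.31, 0.99]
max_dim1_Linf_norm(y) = 0.24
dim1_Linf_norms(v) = [0.99, 0.94]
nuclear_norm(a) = 0.24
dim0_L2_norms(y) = [0.23, 0.29]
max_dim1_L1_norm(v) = 1.69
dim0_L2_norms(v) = [0.49, 0.31, 1.37]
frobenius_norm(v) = 1.48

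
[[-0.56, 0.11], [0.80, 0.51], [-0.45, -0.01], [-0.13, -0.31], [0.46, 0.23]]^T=[[-0.56, 0.80, -0.45, -0.13, 0.46],[0.11, 0.51, -0.01, -0.31, 0.23]]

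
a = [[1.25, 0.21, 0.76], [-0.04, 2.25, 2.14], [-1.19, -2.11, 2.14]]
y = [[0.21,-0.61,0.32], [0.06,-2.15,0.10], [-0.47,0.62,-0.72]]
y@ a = [[-0.09, -2.00, -0.46], [0.04, -5.04, -4.34], [0.24, 2.82, -0.57]]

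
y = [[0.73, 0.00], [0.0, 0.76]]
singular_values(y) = [0.76, 0.73]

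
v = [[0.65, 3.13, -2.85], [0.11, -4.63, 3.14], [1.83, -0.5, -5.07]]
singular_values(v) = [7.8, 4.24, 0.36]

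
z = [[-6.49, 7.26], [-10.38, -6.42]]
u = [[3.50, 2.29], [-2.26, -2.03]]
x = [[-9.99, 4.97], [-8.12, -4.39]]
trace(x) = -14.38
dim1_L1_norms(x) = [14.96, 12.51]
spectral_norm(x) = 12.94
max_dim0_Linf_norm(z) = 10.38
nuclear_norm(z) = 21.86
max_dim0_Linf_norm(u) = 3.5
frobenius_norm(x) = 14.48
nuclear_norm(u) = 5.53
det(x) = 84.21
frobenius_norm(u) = 5.17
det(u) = -1.93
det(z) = 117.02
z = u + x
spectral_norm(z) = 12.49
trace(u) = 1.47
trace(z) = -12.91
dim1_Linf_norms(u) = [3.5, 2.26]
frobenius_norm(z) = 15.61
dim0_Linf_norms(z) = [10.38, 7.26]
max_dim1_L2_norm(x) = 11.16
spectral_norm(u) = 5.16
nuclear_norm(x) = 19.45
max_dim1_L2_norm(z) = 12.2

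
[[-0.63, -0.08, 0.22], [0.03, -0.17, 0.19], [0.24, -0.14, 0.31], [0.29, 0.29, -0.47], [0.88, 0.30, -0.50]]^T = [[-0.63, 0.03, 0.24, 0.29, 0.88], [-0.08, -0.17, -0.14, 0.29, 0.30], [0.22, 0.19, 0.31, -0.47, -0.5]]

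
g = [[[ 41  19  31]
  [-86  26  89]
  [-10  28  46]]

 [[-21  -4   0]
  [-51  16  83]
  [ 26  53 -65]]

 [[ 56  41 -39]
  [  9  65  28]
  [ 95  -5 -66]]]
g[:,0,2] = [31, 0, -39]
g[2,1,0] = 9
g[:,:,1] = [[19, 26, 28], [-4, 16, 53], [41, 65, -5]]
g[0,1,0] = -86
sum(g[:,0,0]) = 76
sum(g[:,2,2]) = -85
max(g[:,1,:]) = 89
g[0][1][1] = 26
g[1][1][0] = -51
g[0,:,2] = [31, 89, 46]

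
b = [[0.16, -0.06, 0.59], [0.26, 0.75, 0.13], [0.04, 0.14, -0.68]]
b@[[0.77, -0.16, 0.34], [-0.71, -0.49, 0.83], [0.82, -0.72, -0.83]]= [[0.65,-0.42,-0.49], [-0.23,-0.50,0.60], [-0.63,0.41,0.69]]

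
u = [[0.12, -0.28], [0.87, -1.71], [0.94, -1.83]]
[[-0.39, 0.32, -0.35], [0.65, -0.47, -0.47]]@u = [[-0.1, 0.2], [-0.77, 1.48]]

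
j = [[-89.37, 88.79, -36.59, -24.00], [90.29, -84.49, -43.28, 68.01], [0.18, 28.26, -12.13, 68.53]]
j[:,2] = [-36.59, -43.28, -12.13]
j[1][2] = -43.28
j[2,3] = 68.53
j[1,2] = -43.28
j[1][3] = 68.01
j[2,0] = 0.18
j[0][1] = 88.79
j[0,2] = -36.59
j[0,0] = -89.37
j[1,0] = 90.29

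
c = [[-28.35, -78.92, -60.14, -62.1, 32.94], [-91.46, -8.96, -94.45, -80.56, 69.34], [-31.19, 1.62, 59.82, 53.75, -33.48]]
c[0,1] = -78.92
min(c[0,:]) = -78.92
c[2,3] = 53.75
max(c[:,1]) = 1.62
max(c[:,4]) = 69.34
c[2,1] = 1.62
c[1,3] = -80.56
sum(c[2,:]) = 50.52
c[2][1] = 1.62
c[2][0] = -31.19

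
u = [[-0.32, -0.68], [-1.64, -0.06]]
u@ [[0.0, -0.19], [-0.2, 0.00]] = [[0.14,0.06], [0.01,0.31]]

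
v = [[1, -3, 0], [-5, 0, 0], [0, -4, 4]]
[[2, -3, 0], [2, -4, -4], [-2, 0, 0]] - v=[[1, 0, 0], [7, -4, -4], [-2, 4, -4]]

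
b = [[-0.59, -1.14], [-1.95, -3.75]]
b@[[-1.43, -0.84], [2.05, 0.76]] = [[-1.49, -0.37],[-4.9, -1.21]]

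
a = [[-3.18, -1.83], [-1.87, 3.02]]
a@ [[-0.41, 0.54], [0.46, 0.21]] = [[0.46, -2.10], [2.16, -0.38]]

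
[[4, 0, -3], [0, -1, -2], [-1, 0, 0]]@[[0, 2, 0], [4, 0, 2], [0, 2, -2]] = [[0, 2, 6], [-4, -4, 2], [0, -2, 0]]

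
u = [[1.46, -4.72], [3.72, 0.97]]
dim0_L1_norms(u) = [5.18, 5.69]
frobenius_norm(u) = 6.26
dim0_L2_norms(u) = [4.0, 4.82]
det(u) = 18.97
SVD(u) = [[-1.0, -0.09], [-0.09, 1.0]] @ diag([4.948225192376003, 3.8346274193897223]) @ [[-0.36,0.93],[0.93,0.36]]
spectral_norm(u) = 4.95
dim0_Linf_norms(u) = [3.72, 4.72]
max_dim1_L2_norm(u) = 4.94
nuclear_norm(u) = 8.78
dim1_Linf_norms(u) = [4.72, 3.72]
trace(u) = 2.43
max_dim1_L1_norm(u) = 6.18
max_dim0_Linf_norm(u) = 4.72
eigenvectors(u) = [[(0.75+0j), (0.75-0j)],[0.04-0.66j, (0.04+0.66j)]]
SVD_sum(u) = [[1.77,-4.60], [0.16,-0.40]] + [[-0.31, -0.12],[3.56, 1.37]]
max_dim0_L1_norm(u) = 5.69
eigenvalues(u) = [(1.22+4.18j), (1.22-4.18j)]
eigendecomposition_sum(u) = [[(0.73+2.06j), (-2.36+0.69j)], [1.86-0.54j, (0.49+2.13j)]] + [[0.73-2.06j, -2.36-0.69j],[(1.86+0.54j), (0.49-2.13j)]]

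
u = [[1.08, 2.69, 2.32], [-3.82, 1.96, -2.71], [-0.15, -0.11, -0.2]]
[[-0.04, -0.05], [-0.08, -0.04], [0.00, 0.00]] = u@[[0.01, 0.00],[-0.02, -0.02],[-0.00, -0.0]]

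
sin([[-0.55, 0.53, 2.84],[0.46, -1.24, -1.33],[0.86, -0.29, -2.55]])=[[0.35, -0.02, -0.13], [-0.17, -0.7, 0.72], [-0.01, 0.22, 0.32]]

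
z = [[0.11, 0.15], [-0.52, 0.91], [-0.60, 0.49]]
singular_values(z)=[1.28, 0.29]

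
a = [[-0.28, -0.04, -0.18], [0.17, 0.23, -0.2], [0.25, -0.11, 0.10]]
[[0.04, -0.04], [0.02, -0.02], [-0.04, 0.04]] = a @[[-0.09, 0.1], [0.09, -0.09], [-0.08, 0.08]]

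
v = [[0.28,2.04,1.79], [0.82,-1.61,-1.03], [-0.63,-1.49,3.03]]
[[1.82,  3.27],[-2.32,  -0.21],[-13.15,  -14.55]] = v @ [[0.15, 3.19], [3.25, 3.35], [-2.71, -2.49]]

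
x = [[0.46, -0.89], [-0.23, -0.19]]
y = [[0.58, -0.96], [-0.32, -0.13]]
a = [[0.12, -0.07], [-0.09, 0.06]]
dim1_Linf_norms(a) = [0.12, 0.09]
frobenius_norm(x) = 1.05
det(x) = -0.29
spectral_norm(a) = 0.18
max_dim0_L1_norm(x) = 1.08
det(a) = 0.00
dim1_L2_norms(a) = [0.14, 0.11]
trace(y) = 0.45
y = x + a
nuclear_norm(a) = 0.18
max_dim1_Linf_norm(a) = 0.12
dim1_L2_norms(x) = [1.0, 0.3]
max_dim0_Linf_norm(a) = 0.12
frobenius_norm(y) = 1.17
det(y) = -0.38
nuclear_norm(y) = 1.46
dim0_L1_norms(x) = [0.69, 1.08]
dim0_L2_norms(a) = [0.15, 0.09]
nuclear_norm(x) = 1.29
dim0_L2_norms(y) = [0.66, 0.97]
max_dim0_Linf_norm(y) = 0.96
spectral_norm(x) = 1.00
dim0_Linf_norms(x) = [0.46, 0.89]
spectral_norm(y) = 1.12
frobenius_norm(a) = 0.18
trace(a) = 0.18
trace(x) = 0.27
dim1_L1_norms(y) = [1.54, 0.45]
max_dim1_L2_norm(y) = 1.12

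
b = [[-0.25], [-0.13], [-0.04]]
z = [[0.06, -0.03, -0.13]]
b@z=[[-0.02, 0.01, 0.03], [-0.01, 0.0, 0.02], [-0.0, 0.00, 0.01]]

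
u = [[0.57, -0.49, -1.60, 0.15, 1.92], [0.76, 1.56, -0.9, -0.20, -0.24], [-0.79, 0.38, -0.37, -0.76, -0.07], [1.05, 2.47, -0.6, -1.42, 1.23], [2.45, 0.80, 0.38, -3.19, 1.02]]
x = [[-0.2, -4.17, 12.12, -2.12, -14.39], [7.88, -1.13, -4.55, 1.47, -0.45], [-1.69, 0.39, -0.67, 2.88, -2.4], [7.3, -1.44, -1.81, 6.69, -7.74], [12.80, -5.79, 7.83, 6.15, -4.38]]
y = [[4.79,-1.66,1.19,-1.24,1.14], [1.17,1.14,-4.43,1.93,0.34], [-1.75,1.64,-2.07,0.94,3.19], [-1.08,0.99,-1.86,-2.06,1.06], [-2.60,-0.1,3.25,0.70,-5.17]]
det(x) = -5909.56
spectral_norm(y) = 8.35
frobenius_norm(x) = 30.96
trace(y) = -3.37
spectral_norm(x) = 24.27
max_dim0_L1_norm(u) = 5.72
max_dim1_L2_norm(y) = 6.67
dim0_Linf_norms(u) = [2.45, 2.47, 1.6, 3.19, 1.92]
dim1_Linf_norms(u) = [1.92, 1.56, 0.79, 2.47, 3.19]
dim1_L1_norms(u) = [4.73, 3.66, 2.37, 6.77, 7.84]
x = u @ y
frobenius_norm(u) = 6.43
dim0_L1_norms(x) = [29.87, 12.92, 26.98, 19.31, 29.36]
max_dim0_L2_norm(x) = 17.09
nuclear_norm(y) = 21.49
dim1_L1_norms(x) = [33.0, 15.48, 8.03, 24.98, 36.95]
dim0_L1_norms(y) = [11.39, 5.53, 12.8, 6.87, 10.9]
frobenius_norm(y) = 11.52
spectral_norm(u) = 5.21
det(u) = -28.55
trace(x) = 0.31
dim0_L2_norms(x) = [16.8, 7.38, 15.25, 9.88, 17.09]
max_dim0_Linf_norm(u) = 3.19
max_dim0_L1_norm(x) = 29.87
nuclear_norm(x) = 54.27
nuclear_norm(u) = 12.09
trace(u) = 1.36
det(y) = 207.55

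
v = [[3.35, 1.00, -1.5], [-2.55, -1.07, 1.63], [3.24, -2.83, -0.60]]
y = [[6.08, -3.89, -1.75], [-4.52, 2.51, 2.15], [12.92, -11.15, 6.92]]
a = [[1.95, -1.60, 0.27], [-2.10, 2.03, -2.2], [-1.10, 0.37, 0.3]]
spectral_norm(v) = 5.74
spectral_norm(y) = 19.87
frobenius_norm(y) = 20.63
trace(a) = 4.28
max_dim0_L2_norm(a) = 3.07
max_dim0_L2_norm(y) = 14.98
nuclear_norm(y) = 25.52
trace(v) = 1.68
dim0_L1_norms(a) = [5.15, 4.0, 2.77]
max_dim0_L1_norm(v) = 9.14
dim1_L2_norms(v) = [3.8, 3.21, 4.34]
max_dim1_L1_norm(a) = 6.33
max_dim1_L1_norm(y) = 30.99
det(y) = -9.82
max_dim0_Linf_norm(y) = 12.92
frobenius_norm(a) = 4.61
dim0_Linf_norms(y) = [12.92, 11.15, 6.92]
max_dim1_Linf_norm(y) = 12.92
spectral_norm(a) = 4.39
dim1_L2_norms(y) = [7.43, 5.6, 18.42]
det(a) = -1.71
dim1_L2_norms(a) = [2.54, 3.66, 1.2]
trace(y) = 15.51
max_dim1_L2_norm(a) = 3.66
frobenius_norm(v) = 6.61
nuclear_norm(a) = 6.05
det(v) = 5.33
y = v @ a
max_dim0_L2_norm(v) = 5.31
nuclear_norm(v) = 9.28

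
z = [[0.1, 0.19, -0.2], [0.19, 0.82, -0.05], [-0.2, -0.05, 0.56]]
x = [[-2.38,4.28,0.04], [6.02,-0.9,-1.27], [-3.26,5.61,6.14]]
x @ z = [[0.57, 3.06, 0.28], [0.68, 0.47, -1.87], [-0.49, 3.67, 3.81]]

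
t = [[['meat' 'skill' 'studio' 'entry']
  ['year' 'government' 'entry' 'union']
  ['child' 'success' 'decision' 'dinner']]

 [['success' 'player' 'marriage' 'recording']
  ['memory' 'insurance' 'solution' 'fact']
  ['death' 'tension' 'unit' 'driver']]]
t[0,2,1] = 'success'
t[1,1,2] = 'solution'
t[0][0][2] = 'studio'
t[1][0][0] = 'success'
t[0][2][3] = 'dinner'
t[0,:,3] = ['entry', 'union', 'dinner']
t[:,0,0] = ['meat', 'success']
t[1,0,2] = 'marriage'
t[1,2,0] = 'death'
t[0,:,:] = [['meat', 'skill', 'studio', 'entry'], ['year', 'government', 'entry', 'union'], ['child', 'success', 'decision', 'dinner']]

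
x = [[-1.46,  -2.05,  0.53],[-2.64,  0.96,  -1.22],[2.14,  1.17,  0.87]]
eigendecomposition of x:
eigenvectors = [[-0.76, -0.47, -0.32], [-0.35, 0.88, 0.56], [0.55, 0.01, 0.76]]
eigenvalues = [-2.8, 2.35, 0.82]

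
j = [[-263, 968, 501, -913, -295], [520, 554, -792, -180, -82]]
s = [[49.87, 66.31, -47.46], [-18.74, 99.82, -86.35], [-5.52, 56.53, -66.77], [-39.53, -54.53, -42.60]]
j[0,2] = 501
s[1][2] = -86.35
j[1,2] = -792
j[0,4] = -295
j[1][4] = -82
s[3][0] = -39.53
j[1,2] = -792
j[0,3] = -913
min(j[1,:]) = -792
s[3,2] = -42.6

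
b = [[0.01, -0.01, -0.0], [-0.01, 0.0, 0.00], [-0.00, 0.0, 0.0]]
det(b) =0.000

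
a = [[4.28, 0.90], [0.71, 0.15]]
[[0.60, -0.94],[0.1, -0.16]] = a @ [[0.1, -0.18], [0.19, -0.19]]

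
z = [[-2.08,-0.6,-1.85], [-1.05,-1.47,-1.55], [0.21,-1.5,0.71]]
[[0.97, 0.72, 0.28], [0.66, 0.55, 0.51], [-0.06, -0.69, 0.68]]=z @ [[-0.32, 0.17, -0.16], [-0.07, 0.18, -0.4], [-0.14, -0.64, 0.16]]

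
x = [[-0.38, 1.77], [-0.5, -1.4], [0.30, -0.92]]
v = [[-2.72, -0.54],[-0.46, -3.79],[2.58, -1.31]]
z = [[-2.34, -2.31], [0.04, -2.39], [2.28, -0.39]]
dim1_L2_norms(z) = [3.29, 2.39, 2.31]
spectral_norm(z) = 3.92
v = z + x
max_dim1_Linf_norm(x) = 1.77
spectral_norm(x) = 2.44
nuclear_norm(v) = 7.82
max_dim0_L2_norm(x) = 2.44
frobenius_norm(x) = 2.53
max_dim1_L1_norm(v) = 4.25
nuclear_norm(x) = 3.13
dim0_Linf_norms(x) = [0.5, 1.77]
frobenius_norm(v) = 5.54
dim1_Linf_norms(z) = [2.34, 2.39, 2.28]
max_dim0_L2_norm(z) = 3.35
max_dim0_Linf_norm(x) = 1.77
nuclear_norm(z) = 6.47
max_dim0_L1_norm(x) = 4.09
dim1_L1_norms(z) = [4.65, 2.43, 2.67]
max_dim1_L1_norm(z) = 4.65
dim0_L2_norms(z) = [3.27, 3.35]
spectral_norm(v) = 4.05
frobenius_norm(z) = 4.68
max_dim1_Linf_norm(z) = 2.39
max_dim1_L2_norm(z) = 3.29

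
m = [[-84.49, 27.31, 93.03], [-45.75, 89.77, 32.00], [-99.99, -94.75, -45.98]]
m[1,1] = 89.77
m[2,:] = [-99.99, -94.75, -45.98]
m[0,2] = 93.03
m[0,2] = 93.03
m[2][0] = -99.99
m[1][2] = 32.0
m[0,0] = -84.49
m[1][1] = 89.77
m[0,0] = -84.49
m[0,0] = -84.49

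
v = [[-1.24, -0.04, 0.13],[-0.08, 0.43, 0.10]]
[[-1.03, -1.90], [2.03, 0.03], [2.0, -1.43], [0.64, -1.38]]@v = [[1.43,-0.78,-0.32],[-2.52,-0.07,0.27],[-2.37,-0.69,0.12],[-0.68,-0.62,-0.05]]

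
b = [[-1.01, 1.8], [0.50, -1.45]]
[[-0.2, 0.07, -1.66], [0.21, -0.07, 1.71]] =b@[[-0.14, 0.04, -1.19], [-0.19, 0.06, -1.59]]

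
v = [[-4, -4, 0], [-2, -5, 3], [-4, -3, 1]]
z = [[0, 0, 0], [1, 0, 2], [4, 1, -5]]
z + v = [[-4, -4, 0], [-1, -5, 5], [0, -2, -4]]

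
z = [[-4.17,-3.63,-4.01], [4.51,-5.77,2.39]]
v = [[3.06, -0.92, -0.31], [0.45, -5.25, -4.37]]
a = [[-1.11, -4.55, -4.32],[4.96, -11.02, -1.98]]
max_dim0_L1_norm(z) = 9.4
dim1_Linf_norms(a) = [4.55, 11.02]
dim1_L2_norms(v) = [3.21, 6.85]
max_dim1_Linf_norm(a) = 11.02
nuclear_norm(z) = 14.50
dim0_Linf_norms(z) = [4.51, 5.77, 4.01]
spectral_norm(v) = 6.95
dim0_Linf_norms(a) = [4.96, 11.02, 4.32]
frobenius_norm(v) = 7.56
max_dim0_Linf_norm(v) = 5.25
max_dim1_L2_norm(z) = 7.7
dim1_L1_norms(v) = [4.29, 10.07]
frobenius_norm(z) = 10.30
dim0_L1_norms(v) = [3.51, 6.17, 4.68]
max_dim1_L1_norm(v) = 10.07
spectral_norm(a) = 13.10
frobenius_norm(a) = 13.80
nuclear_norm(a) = 17.46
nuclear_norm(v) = 9.92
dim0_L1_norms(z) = [8.68, 9.4, 6.4]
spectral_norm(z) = 7.92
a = z + v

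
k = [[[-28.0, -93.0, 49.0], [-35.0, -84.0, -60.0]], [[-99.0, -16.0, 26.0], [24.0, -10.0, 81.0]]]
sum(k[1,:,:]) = 6.0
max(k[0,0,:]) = 49.0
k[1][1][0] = 24.0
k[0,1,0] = -35.0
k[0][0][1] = -93.0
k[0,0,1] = -93.0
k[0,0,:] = [-28.0, -93.0, 49.0]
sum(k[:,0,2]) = 75.0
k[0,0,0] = -28.0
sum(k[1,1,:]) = 95.0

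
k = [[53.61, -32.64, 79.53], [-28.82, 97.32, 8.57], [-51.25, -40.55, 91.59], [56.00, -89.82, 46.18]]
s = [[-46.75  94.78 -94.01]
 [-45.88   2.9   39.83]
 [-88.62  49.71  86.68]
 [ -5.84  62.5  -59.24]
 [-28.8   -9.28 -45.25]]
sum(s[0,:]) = -45.980000000000004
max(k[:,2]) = 91.59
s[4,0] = -28.8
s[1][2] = 39.83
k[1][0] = -28.82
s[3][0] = -5.84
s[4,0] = -28.8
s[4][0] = -28.8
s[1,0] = -45.88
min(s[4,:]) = -45.25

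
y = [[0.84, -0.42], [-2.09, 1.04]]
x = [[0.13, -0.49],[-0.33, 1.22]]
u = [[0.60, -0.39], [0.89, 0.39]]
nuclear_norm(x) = 1.36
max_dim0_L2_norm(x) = 1.31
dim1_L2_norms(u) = [0.72, 0.97]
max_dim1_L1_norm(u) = 1.28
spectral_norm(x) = 1.36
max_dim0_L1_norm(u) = 1.49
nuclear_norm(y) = 2.52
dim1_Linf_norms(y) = [0.84, 2.09]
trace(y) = 1.88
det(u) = 0.58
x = y @ u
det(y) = -0.00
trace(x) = 1.35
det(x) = -0.00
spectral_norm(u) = 1.08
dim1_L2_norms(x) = [0.51, 1.26]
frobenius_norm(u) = 1.21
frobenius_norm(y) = 2.52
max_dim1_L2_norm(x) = 1.26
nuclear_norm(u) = 1.62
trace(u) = 0.99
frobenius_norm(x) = 1.36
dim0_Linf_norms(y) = [2.09, 1.04]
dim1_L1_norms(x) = [0.62, 1.55]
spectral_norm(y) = 2.52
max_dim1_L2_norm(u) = 0.97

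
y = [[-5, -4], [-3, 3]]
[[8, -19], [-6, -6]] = y @ [[0, 3], [-2, 1]]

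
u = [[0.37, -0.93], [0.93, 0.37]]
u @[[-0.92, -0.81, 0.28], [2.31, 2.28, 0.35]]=[[-2.49, -2.42, -0.22], [-0.0, 0.09, 0.39]]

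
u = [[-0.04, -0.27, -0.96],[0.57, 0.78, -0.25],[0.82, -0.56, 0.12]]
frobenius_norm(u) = 1.73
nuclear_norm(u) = 3.00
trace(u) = 0.86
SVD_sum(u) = [[0.47,-0.05,-0.42], [0.39,-0.04,-0.35], [0.43,-0.05,-0.38]] + [[-0.12, 0.23, -0.16],[-0.19, 0.39, -0.27],[0.30, -0.61, 0.42]] + [[-0.39, -0.45, -0.38], [0.38, 0.43, 0.36], [0.09, 0.1, 0.09]]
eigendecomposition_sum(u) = [[(-0.03+0.49j), (-0.21-0.08j), (-0.45+0j)], [0.22-0.05j, (-0.01+0.1j), (0.06+0.19j)], [(0.44+0.06j), -0.09+0.18j, -0.03+0.41j]] + [[(-0.03-0.49j), -0.21+0.08j, (-0.45-0j)], [(0.22+0.05j), (-0.01-0.1j), (0.06-0.19j)], [0.44-0.06j, -0.09-0.18j, -0.03-0.41j]] + [[0.02-0.00j, 0.14+0.00j, -0.07-0.00j],[(0.14-0j), 0.80+0.00j, -0.38-0.00j],[-0.07+0.00j, (-0.38-0j), 0.18+0.00j]]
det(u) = 1.00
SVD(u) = [[0.63,0.31,-0.71], [0.52,0.51,0.68], [0.57,-0.80,0.16]] @ diag([1.0022272411135986, 0.9993971009759444, 0.9945079143630293]) @ [[0.74, -0.09, -0.67], [-0.38, 0.77, -0.52], [0.56, 0.64, 0.54]]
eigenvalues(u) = [(-0.07+1j), (-0.07-1j), (1+0j)]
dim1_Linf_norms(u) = [0.96, 0.78, 0.82]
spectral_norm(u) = 1.00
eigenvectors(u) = [[(-0.7+0j), (-0.7-0j), -0.16+0.00j], [0.10+0.30j, 0.10-0.30j, -0.89+0.00j], [-0.05+0.64j, (-0.05-0.64j), 0.42+0.00j]]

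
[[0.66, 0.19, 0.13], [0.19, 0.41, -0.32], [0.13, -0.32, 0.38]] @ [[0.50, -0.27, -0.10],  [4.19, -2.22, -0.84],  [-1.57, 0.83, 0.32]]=[[0.92,-0.49,-0.18], [2.32,-1.23,-0.47], [-1.87,0.99,0.38]]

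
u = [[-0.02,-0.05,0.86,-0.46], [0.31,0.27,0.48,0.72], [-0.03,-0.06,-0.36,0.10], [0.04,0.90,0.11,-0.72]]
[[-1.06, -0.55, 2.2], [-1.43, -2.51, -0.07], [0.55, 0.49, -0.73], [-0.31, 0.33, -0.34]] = u @ [[-2.3, 0.93, -0.70],[-0.13, -1.20, -1.19],[-1.33, -1.86, 2.08],[-0.06, -2.19, -0.74]]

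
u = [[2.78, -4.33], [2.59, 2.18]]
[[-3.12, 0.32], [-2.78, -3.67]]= u @[[-1.09, -0.88],[0.02, -0.64]]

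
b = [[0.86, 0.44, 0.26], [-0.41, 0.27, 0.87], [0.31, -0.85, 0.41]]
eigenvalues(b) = [(1+0j), (0.27+0.96j), (0.27-0.96j)]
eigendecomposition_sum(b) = [[(0.8+0j), 0.03+0.00j, 0.39+0.00j], [0.02+0.00j, 0j, (0.01+0j)], [(0.4+0j), 0.01+0.00j, (0.19+0j)]] + [[(0.03+0.09j), 0.21-0.07j, (-0.07-0.19j)], [(-0.21+0.05j), 0.13+0.48j, 0.43-0.13j], [-0.04-0.19j, (-0.43+0.12j), 0.11+0.39j]] + [[0.03-0.09j, 0.21+0.07j, -0.07+0.19j],  [-0.21-0.05j, 0.13-0.48j, 0.43+0.13j],  [(-0.04+0.19j), -0.43-0.12j, (0.11-0.39j)]]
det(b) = 0.99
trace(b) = 1.54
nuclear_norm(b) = 2.99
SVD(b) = [[-0.77, 0.63, -0.08], [0.64, 0.77, -0.05], [0.03, -0.09, -1.00]] @ diag([1.0035485867039726, 0.9958165179324974, 0.9932973858504084]) @ [[-0.91, -0.19, 0.37], [0.20, 0.56, 0.80], [-0.36, 0.8, -0.47]]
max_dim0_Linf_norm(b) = 0.87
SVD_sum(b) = [[0.7,0.15,-0.28], [-0.58,-0.12,0.23], [-0.03,-0.01,0.01]] + [[0.13, 0.35, 0.5],[0.15, 0.43, 0.62],[-0.02, -0.05, -0.07]] + [[0.03, -0.06, 0.04], [0.02, -0.04, 0.02], [0.36, -0.80, 0.47]]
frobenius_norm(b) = 1.73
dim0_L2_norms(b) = [1.0, 0.99, 1.0]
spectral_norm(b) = 1.00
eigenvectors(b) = [[0.90+0.00j, -0.02-0.31j, (-0.02+0.31j)], [(0.02+0j), 0.71+0.00j, 0.71-0.00j], [(0.44+0j), (-0.01+0.63j), -0.01-0.63j]]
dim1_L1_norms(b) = [1.56, 1.55, 1.57]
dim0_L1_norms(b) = [1.58, 1.56, 1.54]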